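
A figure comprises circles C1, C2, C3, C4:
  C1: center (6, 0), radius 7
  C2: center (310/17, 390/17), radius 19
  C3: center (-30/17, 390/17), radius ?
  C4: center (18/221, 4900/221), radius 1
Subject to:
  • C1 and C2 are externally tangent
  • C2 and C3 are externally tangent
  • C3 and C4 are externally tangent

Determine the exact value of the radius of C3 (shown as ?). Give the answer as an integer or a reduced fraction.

1

1. [ext C2·C3]  r_C3² + 38r_C3 − 39 = 0  ⇒  r_C3 = 1 (r>0 drops 1)
2. [ext C3·C4]  r_C3² + 2r_C3 − 3 = 0  ⇒  r_C3 = 1 (r>0 drops 1)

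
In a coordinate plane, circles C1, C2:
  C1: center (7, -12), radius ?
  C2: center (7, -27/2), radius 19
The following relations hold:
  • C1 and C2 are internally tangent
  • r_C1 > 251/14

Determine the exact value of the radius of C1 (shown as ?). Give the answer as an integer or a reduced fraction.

1. [int C1,C2]  r_C1² − 38r_C1 + 1435/4 = 0  ⇒  r_C1 = 35/2 or 41/2
2. given r_C1 > 251/14: keep 41/2

41/2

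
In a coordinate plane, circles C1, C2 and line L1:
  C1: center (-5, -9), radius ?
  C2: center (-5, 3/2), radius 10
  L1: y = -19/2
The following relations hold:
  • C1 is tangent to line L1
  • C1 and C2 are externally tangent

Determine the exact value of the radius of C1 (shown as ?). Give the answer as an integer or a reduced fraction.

1/2

1. [C1‖L1]  r_C1² − 1/4 = 0  ⇒  r_C1 = 1/2 (r>0 drops 1)
2. [ext C1·C2]  r_C1² + 20r_C1 − 41/4 = 0  ⇒  r_C1 = 1/2 (r>0 drops 1)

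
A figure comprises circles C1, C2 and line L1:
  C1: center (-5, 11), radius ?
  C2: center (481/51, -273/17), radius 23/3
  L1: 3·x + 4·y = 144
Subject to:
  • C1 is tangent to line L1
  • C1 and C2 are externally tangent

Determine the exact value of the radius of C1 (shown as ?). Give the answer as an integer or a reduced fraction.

1. [C1‖L1]  r_C1² − 529 = 0  ⇒  r_C1 = 23 (r>0 drops 1)
2. [ext C1·C2]  r_C1² + (46/3)r_C1 − 2645/3 = 0  ⇒  r_C1 = 23 (r>0 drops 1)

23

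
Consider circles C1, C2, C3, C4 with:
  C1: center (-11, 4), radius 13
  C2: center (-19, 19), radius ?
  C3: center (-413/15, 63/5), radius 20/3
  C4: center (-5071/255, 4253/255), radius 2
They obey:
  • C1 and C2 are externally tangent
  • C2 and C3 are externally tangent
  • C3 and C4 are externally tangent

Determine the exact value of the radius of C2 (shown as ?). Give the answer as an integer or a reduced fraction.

4

1. [ext C1·C2]  r_C2² + 26r_C2 − 120 = 0  ⇒  r_C2 = 4 (r>0 drops 1)
2. [ext C2·C3]  r_C2² + (40/3)r_C2 − 208/3 = 0  ⇒  r_C2 = 4 (r>0 drops 1)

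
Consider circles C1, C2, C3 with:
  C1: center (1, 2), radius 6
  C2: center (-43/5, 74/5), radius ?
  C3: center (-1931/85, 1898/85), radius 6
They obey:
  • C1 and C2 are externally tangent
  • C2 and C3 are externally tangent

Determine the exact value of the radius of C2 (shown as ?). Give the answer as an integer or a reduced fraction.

1. [ext C1·C2]  r_C2² + 12r_C2 − 220 = 0  ⇒  r_C2 = 10 (r>0 drops 1)
2. [ext C2·C3]  r_C2² + 12r_C2 − 220 = 0  ⇒  r_C2 = 10 (r>0 drops 1)

10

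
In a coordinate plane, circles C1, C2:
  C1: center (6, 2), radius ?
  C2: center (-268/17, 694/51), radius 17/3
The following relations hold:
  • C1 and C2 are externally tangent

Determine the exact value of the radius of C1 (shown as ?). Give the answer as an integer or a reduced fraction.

19

1. [ext C1·C2]  r_C1² + (34/3)r_C1 − 1729/3 = 0  ⇒  r_C1 = 19 (r>0 drops 1)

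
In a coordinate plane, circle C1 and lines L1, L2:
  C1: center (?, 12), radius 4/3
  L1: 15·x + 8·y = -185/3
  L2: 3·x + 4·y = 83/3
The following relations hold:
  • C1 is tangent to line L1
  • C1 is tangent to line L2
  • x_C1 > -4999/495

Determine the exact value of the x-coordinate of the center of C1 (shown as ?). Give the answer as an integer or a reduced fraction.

-9

1. [C1‖L1]  x_C1² + (946/45)x_C1 + 541/5 = 0  ⇒  x_C1 = -541/45 or -9
2. [C1‖L2]  x_C1² + (122/9)x_C1 + 41 = 0  ⇒  x_C1 = -9 or -41/9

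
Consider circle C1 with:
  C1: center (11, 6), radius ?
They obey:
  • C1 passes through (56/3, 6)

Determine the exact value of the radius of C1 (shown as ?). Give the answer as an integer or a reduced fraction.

23/3

1. [C1∋P]  r_C1² − 529/9 = 0  ⇒  r_C1 = 23/3 (r>0 drops 1)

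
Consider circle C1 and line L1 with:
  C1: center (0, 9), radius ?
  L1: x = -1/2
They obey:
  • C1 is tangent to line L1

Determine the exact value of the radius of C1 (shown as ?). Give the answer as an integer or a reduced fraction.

1/2

1. [C1‖L1]  r_C1² − 1/4 = 0  ⇒  r_C1 = 1/2 (r>0 drops 1)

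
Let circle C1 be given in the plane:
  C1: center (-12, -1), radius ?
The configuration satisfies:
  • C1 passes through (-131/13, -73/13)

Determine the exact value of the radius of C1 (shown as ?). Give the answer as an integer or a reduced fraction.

5

1. [C1∋P]  r_C1² − 25 = 0  ⇒  r_C1 = 5 (r>0 drops 1)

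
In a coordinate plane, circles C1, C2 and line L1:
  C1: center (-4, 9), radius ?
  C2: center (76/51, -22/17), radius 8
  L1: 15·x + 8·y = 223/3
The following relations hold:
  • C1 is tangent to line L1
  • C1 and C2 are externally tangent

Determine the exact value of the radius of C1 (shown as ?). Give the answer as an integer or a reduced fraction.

11/3

1. [C1‖L1]  r_C1² − 121/9 = 0  ⇒  r_C1 = 11/3 (r>0 drops 1)
2. [ext C1·C2]  r_C1² + 16r_C1 − 649/9 = 0  ⇒  r_C1 = 11/3 (r>0 drops 1)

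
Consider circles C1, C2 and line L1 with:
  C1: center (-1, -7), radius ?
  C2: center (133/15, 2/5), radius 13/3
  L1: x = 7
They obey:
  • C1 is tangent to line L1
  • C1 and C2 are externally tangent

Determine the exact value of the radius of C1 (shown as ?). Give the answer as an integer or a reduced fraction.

1. [C1‖L1]  r_C1² − 64 = 0  ⇒  r_C1 = 8 (r>0 drops 1)
2. [ext C1·C2]  r_C1² + (26/3)r_C1 − 400/3 = 0  ⇒  r_C1 = 8 (r>0 drops 1)

8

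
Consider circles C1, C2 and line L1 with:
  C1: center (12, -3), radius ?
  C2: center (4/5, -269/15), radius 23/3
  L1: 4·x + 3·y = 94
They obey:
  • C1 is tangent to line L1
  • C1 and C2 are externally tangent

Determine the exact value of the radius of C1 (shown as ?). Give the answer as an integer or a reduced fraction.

1. [C1‖L1]  r_C1² − 121 = 0  ⇒  r_C1 = 11 (r>0 drops 1)
2. [ext C1·C2]  r_C1² + (46/3)r_C1 − 869/3 = 0  ⇒  r_C1 = 11 (r>0 drops 1)

11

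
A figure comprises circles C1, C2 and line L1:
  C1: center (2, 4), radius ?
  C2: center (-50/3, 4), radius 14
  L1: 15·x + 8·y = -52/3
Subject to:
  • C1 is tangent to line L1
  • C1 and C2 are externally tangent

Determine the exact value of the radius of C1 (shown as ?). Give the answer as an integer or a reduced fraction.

1. [C1‖L1]  r_C1² − 196/9 = 0  ⇒  r_C1 = 14/3 (r>0 drops 1)
2. [ext C1·C2]  r_C1² + 28r_C1 − 1372/9 = 0  ⇒  r_C1 = 14/3 (r>0 drops 1)

14/3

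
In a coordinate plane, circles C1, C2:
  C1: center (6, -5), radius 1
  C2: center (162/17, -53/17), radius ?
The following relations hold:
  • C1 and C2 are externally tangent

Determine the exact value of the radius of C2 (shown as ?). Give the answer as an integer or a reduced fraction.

1. [ext C1·C2]  r_C2² + 2r_C2 − 15 = 0  ⇒  r_C2 = 3 (r>0 drops 1)

3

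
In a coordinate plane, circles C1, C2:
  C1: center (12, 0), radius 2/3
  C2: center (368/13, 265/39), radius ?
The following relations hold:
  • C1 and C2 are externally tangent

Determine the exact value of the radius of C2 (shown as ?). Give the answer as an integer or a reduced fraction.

1. [ext C1·C2]  r_C2² + (4/3)r_C2 − 935/3 = 0  ⇒  r_C2 = 17 (r>0 drops 1)

17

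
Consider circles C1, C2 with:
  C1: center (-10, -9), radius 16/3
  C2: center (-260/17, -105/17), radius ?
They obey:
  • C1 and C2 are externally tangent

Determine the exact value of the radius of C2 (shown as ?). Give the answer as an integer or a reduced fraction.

1. [ext C1·C2]  r_C2² + (32/3)r_C2 − 68/9 = 0  ⇒  r_C2 = 2/3 (r>0 drops 1)

2/3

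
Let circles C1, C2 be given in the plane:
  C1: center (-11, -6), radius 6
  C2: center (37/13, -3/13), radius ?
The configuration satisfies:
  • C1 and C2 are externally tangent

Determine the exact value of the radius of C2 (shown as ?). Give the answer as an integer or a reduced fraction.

9

1. [ext C1·C2]  r_C2² + 12r_C2 − 189 = 0  ⇒  r_C2 = 9 (r>0 drops 1)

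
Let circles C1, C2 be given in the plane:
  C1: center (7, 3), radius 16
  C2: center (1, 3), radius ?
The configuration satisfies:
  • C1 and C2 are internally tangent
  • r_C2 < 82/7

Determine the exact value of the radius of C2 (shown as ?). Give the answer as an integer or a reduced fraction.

1. [int C1,C2]  r_C2² − 32r_C2 + 220 = 0  ⇒  r_C2 = 10 or 22
2. given r_C2 < 82/7: keep 10

10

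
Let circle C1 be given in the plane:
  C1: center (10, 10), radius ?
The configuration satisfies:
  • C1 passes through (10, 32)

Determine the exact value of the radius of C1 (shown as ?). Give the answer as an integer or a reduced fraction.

1. [C1∋P]  r_C1² − 484 = 0  ⇒  r_C1 = 22 (r>0 drops 1)

22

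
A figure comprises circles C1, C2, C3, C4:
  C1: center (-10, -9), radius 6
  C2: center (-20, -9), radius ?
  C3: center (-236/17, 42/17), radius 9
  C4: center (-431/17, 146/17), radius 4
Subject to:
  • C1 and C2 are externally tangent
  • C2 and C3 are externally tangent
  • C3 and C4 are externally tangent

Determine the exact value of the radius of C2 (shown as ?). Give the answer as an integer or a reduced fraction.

1. [ext C1·C2]  r_C2² + 12r_C2 − 64 = 0  ⇒  r_C2 = 4 (r>0 drops 1)
2. [ext C2·C3]  r_C2² + 18r_C2 − 88 = 0  ⇒  r_C2 = 4 (r>0 drops 1)

4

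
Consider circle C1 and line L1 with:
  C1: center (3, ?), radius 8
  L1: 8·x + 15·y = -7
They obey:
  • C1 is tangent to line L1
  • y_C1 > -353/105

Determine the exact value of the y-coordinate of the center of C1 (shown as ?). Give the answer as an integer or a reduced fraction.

1. [C1‖L1]  y_C1² + (62/15)y_C1 − 1169/15 = 0  ⇒  y_C1 = -167/15 or 7
2. given y_C1 > -353/105: keep 7

7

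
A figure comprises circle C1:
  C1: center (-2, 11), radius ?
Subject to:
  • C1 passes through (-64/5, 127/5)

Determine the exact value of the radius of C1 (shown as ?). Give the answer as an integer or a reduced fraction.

1. [C1∋P]  r_C1² − 324 = 0  ⇒  r_C1 = 18 (r>0 drops 1)

18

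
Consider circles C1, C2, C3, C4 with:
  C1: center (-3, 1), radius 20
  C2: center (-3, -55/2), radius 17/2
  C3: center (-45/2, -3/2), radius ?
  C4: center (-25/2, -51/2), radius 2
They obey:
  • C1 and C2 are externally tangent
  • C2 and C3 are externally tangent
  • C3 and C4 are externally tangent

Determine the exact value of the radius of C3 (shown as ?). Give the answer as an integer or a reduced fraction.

1. [ext C2·C3]  r_C3² + 17r_C3 − 984 = 0  ⇒  r_C3 = 24 (r>0 drops 1)
2. [ext C3·C4]  r_C3² + 4r_C3 − 672 = 0  ⇒  r_C3 = 24 (r>0 drops 1)

24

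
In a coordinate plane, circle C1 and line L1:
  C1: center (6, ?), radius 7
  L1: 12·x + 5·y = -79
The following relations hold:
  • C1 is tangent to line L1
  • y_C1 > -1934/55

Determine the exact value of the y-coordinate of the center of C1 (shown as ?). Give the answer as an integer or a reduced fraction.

-12

1. [C1‖L1]  y_C1² + (302/5)y_C1 + 2904/5 = 0  ⇒  y_C1 = -242/5 or -12
2. given y_C1 > -1934/55: keep -12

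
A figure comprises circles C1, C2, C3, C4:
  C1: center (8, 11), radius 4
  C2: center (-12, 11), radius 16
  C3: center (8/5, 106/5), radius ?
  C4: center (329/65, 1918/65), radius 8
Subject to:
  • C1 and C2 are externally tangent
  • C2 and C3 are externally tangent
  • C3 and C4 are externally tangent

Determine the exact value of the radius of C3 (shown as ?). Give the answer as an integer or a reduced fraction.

1

1. [ext C2·C3]  r_C3² + 32r_C3 − 33 = 0  ⇒  r_C3 = 1 (r>0 drops 1)
2. [ext C3·C4]  r_C3² + 16r_C3 − 17 = 0  ⇒  r_C3 = 1 (r>0 drops 1)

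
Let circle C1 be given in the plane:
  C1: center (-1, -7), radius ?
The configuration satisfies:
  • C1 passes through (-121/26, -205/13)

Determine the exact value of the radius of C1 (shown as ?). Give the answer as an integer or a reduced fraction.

19/2

1. [C1∋P]  r_C1² − 361/4 = 0  ⇒  r_C1 = 19/2 (r>0 drops 1)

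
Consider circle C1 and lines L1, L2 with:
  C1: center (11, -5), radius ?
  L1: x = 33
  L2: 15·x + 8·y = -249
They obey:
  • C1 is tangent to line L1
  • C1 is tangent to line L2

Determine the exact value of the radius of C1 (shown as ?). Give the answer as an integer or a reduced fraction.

1. [C1‖L1]  r_C1² − 484 = 0  ⇒  r_C1 = 22 (r>0 drops 1)
2. [C1‖L2]  r_C1² − 484 = 0  ⇒  r_C1 = 22 (r>0 drops 1)

22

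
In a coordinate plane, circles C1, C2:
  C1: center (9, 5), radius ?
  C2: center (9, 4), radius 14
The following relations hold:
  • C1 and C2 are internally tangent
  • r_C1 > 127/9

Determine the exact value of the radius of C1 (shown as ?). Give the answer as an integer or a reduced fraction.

15

1. [int C1,C2]  r_C1² − 28r_C1 + 195 = 0  ⇒  r_C1 = 13 or 15
2. given r_C1 > 127/9: keep 15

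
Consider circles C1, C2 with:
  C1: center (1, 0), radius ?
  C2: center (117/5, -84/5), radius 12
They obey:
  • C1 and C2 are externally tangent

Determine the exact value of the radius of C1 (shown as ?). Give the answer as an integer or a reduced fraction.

16

1. [ext C1·C2]  r_C1² + 24r_C1 − 640 = 0  ⇒  r_C1 = 16 (r>0 drops 1)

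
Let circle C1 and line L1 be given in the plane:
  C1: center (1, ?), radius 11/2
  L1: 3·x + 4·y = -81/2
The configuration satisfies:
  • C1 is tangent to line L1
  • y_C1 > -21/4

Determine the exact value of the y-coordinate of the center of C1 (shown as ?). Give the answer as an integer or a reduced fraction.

1. [C1‖L1]  y_C1² + (87/4)y_C1 + 71 = 0  ⇒  y_C1 = -71/4 or -4
2. given y_C1 > -21/4: keep -4

-4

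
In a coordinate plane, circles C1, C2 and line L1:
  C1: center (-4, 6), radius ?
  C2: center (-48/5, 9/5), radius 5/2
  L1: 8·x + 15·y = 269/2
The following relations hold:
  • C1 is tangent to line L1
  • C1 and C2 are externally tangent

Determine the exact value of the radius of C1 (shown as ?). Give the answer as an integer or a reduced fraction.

9/2

1. [C1‖L1]  r_C1² − 81/4 = 0  ⇒  r_C1 = 9/2 (r>0 drops 1)
2. [ext C1·C2]  r_C1² + 5r_C1 − 171/4 = 0  ⇒  r_C1 = 9/2 (r>0 drops 1)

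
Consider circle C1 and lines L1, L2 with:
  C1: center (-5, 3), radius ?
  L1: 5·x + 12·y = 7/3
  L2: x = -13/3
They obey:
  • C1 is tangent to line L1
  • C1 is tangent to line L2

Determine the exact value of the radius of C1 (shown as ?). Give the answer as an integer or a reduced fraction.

2/3

1. [C1‖L1]  r_C1² − 4/9 = 0  ⇒  r_C1 = 2/3 (r>0 drops 1)
2. [C1‖L2]  r_C1² − 4/9 = 0  ⇒  r_C1 = 2/3 (r>0 drops 1)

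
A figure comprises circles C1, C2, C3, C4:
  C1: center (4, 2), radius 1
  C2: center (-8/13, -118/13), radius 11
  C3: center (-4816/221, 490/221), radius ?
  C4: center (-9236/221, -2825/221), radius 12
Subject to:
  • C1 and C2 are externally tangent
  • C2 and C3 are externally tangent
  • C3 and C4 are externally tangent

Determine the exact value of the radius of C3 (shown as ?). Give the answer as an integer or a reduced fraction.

1. [ext C2·C3]  r_C3² + 22r_C3 − 455 = 0  ⇒  r_C3 = 13 (r>0 drops 1)
2. [ext C3·C4]  r_C3² + 24r_C3 − 481 = 0  ⇒  r_C3 = 13 (r>0 drops 1)

13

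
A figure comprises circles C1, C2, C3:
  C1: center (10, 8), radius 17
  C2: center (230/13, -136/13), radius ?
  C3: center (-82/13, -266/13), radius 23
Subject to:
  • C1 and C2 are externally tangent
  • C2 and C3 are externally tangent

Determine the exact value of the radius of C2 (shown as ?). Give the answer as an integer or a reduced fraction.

1. [ext C1·C2]  r_C2² + 34r_C2 − 111 = 0  ⇒  r_C2 = 3 (r>0 drops 1)
2. [ext C2·C3]  r_C2² + 46r_C2 − 147 = 0  ⇒  r_C2 = 3 (r>0 drops 1)

3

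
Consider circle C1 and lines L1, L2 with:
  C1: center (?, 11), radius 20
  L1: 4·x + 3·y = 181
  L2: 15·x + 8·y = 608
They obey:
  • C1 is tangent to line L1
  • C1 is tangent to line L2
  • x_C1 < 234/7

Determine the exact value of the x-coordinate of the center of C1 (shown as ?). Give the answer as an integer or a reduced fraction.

12

1. [C1‖L1]  x_C1² − 74x_C1 + 744 = 0  ⇒  x_C1 = 12 or 62
2. [C1‖L2]  x_C1² − (208/3)x_C1 + 688 = 0  ⇒  x_C1 = 12 or 172/3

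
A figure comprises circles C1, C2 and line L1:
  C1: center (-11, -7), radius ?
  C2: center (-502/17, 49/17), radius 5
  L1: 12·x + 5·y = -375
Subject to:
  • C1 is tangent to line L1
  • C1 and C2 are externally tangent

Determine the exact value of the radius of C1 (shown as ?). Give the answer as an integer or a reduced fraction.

1. [C1‖L1]  r_C1² − 256 = 0  ⇒  r_C1 = 16 (r>0 drops 1)
2. [ext C1·C2]  r_C1² + 10r_C1 − 416 = 0  ⇒  r_C1 = 16 (r>0 drops 1)

16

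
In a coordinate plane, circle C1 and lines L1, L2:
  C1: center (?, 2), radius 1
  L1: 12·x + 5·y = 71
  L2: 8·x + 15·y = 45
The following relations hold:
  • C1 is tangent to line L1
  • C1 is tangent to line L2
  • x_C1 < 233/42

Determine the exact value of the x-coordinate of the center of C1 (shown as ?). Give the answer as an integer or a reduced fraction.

1. [C1‖L1]  x_C1² − (61/6)x_C1 + 74/3 = 0  ⇒  x_C1 = 4 or 37/6
2. [C1‖L2]  x_C1² − (15/4)x_C1 − 1 = 0  ⇒  x_C1 = -1/4 or 4

4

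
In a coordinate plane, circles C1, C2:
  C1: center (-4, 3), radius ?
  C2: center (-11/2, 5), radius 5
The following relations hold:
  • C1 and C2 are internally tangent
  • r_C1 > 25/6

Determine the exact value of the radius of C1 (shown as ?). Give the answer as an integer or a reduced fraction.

1. [int C1,C2]  r_C1² − 10r_C1 + 75/4 = 0  ⇒  r_C1 = 5/2 or 15/2
2. given r_C1 > 25/6: keep 15/2

15/2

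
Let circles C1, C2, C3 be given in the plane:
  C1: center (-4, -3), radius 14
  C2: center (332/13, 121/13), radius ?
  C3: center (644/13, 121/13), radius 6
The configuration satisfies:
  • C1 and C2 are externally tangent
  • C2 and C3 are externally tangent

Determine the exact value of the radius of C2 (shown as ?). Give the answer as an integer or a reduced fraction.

18

1. [ext C1·C2]  r_C2² + 28r_C2 − 828 = 0  ⇒  r_C2 = 18 (r>0 drops 1)
2. [ext C2·C3]  r_C2² + 12r_C2 − 540 = 0  ⇒  r_C2 = 18 (r>0 drops 1)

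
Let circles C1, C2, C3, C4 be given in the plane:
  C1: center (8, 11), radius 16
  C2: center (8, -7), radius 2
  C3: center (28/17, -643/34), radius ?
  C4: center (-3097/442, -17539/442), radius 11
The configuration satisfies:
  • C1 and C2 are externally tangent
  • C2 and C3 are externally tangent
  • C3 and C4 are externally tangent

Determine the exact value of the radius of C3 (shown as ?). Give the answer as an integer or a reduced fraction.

1. [ext C2·C3]  r_C3² + 4r_C3 − 713/4 = 0  ⇒  r_C3 = 23/2 (r>0 drops 1)
2. [ext C3·C4]  r_C3² + 22r_C3 − 1541/4 = 0  ⇒  r_C3 = 23/2 (r>0 drops 1)

23/2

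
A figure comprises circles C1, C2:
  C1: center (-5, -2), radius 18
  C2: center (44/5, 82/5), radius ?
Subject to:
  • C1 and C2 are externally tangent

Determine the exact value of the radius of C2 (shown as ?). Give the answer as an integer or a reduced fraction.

1. [ext C1·C2]  r_C2² + 36r_C2 − 205 = 0  ⇒  r_C2 = 5 (r>0 drops 1)

5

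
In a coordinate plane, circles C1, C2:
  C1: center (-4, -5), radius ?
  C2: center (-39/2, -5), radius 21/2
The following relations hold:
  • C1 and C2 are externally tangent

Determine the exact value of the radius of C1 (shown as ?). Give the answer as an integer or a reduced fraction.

1. [ext C1·C2]  r_C1² + 21r_C1 − 130 = 0  ⇒  r_C1 = 5 (r>0 drops 1)

5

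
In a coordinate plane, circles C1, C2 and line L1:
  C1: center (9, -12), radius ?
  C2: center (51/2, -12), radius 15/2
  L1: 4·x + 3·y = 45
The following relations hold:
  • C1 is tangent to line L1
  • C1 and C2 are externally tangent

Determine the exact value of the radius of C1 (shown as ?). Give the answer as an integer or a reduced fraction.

1. [C1‖L1]  r_C1² − 81 = 0  ⇒  r_C1 = 9 (r>0 drops 1)
2. [ext C1·C2]  r_C1² + 15r_C1 − 216 = 0  ⇒  r_C1 = 9 (r>0 drops 1)

9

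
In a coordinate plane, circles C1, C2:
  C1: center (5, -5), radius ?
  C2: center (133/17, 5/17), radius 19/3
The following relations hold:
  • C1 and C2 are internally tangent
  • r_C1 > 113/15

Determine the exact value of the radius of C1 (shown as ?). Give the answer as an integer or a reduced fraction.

1. [int C1,C2]  r_C1² − (38/3)r_C1 + 37/9 = 0  ⇒  r_C1 = 1/3 or 37/3
2. given r_C1 > 113/15: keep 37/3

37/3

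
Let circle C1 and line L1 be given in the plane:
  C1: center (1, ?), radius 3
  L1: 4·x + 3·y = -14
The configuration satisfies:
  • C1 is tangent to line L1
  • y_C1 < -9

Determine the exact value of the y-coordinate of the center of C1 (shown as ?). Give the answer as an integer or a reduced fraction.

1. [C1‖L1]  y_C1² + 12y_C1 + 11 = 0  ⇒  y_C1 = -11 or -1
2. given y_C1 < -9: keep -11

-11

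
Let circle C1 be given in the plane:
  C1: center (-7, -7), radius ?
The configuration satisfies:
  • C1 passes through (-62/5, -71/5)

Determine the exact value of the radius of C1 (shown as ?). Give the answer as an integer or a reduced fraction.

1. [C1∋P]  r_C1² − 81 = 0  ⇒  r_C1 = 9 (r>0 drops 1)

9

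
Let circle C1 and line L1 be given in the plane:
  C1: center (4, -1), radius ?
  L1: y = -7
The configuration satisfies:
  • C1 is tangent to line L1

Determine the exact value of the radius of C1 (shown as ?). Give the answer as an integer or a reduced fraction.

6

1. [C1‖L1]  r_C1² − 36 = 0  ⇒  r_C1 = 6 (r>0 drops 1)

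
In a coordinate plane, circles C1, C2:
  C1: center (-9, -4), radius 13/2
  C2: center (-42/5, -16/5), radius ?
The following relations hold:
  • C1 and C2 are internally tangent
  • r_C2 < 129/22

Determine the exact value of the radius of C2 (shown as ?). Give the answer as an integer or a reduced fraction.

11/2

1. [int C1,C2]  r_C2² − 13r_C2 + 165/4 = 0  ⇒  r_C2 = 11/2 or 15/2
2. given r_C2 < 129/22: keep 11/2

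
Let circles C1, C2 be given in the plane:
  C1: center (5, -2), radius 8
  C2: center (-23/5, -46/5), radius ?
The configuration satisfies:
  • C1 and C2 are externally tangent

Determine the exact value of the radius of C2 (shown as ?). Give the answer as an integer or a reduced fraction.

4

1. [ext C1·C2]  r_C2² + 16r_C2 − 80 = 0  ⇒  r_C2 = 4 (r>0 drops 1)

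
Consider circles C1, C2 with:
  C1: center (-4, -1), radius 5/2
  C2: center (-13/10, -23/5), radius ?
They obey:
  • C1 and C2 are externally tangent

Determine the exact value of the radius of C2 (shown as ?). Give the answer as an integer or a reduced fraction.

2

1. [ext C1·C2]  r_C2² + 5r_C2 − 14 = 0  ⇒  r_C2 = 2 (r>0 drops 1)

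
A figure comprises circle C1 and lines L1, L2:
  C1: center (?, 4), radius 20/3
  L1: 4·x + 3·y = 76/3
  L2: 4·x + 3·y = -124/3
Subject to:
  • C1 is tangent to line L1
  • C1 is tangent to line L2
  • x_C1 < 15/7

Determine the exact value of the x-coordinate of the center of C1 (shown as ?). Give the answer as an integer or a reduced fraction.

-5

1. [C1‖L1]  x_C1² − (20/3)x_C1 − 175/3 = 0  ⇒  x_C1 = -5 or 35/3
2. [C1‖L2]  x_C1² + (80/3)x_C1 + 325/3 = 0  ⇒  x_C1 = -65/3 or -5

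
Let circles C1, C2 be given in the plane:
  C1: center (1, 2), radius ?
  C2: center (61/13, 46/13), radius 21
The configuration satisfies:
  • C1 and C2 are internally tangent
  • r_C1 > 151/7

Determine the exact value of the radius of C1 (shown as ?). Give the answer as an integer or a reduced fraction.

25

1. [int C1,C2]  r_C1² − 42r_C1 + 425 = 0  ⇒  r_C1 = 17 or 25
2. given r_C1 > 151/7: keep 25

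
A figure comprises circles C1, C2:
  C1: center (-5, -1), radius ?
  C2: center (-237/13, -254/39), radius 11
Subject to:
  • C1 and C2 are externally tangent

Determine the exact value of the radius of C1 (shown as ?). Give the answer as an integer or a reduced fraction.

1. [ext C1·C2]  r_C1² + 22r_C1 − 760/9 = 0  ⇒  r_C1 = 10/3 (r>0 drops 1)

10/3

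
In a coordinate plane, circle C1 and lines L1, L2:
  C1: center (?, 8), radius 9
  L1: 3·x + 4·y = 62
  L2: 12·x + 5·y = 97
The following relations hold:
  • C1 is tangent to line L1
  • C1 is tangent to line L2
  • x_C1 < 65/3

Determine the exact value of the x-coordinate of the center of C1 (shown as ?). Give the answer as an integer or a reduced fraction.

1. [C1‖L1]  x_C1² − 20x_C1 − 125 = 0  ⇒  x_C1 = -5 or 25
2. [C1‖L2]  x_C1² − (19/2)x_C1 − 145/2 = 0  ⇒  x_C1 = -5 or 29/2

-5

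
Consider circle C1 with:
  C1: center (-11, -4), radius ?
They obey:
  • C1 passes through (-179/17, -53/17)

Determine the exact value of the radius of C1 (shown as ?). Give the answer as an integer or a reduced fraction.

1

1. [C1∋P]  r_C1² − 1 = 0  ⇒  r_C1 = 1 (r>0 drops 1)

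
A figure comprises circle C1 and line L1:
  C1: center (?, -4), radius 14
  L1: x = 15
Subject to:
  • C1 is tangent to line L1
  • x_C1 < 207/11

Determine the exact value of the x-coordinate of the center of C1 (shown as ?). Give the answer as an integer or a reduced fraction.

1

1. [C1‖L1]  x_C1² − 30x_C1 + 29 = 0  ⇒  x_C1 = 1 or 29
2. given x_C1 < 207/11: keep 1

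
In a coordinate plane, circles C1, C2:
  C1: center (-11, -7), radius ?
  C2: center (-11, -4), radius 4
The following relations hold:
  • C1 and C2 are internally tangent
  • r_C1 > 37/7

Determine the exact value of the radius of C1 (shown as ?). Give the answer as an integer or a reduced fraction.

7

1. [int C1,C2]  r_C1² − 8r_C1 + 7 = 0  ⇒  r_C1 = 1 or 7
2. given r_C1 > 37/7: keep 7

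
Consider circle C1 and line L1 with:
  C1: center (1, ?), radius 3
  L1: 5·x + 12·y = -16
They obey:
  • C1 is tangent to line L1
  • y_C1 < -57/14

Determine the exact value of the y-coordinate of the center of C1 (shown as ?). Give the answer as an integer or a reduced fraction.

1. [C1‖L1]  y_C1² + (7/2)y_C1 − 15/2 = 0  ⇒  y_C1 = -5 or 3/2
2. given y_C1 < -57/14: keep -5

-5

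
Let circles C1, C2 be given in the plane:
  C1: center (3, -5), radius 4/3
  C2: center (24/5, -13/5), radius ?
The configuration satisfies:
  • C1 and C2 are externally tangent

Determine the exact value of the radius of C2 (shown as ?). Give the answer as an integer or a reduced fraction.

5/3

1. [ext C1·C2]  r_C2² + (8/3)r_C2 − 65/9 = 0  ⇒  r_C2 = 5/3 (r>0 drops 1)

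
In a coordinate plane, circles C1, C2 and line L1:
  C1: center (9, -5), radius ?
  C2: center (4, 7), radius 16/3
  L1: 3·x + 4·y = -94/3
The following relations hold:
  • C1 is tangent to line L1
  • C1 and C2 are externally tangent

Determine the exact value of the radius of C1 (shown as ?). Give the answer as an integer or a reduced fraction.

1. [C1‖L1]  r_C1² − 529/9 = 0  ⇒  r_C1 = 23/3 (r>0 drops 1)
2. [ext C1·C2]  r_C1² + (32/3)r_C1 − 1265/9 = 0  ⇒  r_C1 = 23/3 (r>0 drops 1)

23/3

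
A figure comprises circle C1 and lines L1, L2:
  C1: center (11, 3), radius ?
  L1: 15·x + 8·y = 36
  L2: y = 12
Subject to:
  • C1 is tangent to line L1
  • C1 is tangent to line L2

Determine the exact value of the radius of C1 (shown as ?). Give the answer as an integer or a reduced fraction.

1. [C1‖L1]  r_C1² − 81 = 0  ⇒  r_C1 = 9 (r>0 drops 1)
2. [C1‖L2]  r_C1² − 81 = 0  ⇒  r_C1 = 9 (r>0 drops 1)

9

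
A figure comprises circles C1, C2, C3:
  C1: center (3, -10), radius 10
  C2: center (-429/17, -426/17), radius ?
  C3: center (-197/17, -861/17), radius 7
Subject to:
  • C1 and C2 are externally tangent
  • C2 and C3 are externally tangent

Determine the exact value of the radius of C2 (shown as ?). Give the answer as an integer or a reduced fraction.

22

1. [ext C1·C2]  r_C2² + 20r_C2 − 924 = 0  ⇒  r_C2 = 22 (r>0 drops 1)
2. [ext C2·C3]  r_C2² + 14r_C2 − 792 = 0  ⇒  r_C2 = 22 (r>0 drops 1)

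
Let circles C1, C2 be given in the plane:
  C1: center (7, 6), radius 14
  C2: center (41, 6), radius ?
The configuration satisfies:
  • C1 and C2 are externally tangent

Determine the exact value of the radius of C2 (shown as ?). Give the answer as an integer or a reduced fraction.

1. [ext C1·C2]  r_C2² + 28r_C2 − 960 = 0  ⇒  r_C2 = 20 (r>0 drops 1)

20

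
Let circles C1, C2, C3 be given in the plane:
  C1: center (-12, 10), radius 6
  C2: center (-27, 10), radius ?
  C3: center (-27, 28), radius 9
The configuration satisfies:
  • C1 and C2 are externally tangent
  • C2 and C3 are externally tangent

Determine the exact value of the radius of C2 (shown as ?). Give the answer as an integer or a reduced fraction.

1. [ext C1·C2]  r_C2² + 12r_C2 − 189 = 0  ⇒  r_C2 = 9 (r>0 drops 1)
2. [ext C2·C3]  r_C2² + 18r_C2 − 243 = 0  ⇒  r_C2 = 9 (r>0 drops 1)

9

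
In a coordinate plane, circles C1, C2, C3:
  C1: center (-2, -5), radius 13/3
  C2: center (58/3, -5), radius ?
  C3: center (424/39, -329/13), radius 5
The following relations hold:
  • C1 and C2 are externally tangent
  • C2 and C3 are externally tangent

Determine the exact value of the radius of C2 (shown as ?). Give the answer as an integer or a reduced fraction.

17

1. [ext C1·C2]  r_C2² + (26/3)r_C2 − 1309/3 = 0  ⇒  r_C2 = 17 (r>0 drops 1)
2. [ext C2·C3]  r_C2² + 10r_C2 − 459 = 0  ⇒  r_C2 = 17 (r>0 drops 1)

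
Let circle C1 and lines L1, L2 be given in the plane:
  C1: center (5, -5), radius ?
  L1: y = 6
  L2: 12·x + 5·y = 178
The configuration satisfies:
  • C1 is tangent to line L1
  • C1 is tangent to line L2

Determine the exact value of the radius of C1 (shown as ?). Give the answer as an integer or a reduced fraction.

11

1. [C1‖L1]  r_C1² − 121 = 0  ⇒  r_C1 = 11 (r>0 drops 1)
2. [C1‖L2]  r_C1² − 121 = 0  ⇒  r_C1 = 11 (r>0 drops 1)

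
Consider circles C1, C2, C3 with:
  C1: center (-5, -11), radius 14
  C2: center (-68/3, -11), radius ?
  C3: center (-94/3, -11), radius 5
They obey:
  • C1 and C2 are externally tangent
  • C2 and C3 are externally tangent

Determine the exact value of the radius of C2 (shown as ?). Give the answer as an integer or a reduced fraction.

1. [ext C1·C2]  r_C2² + 28r_C2 − 1045/9 = 0  ⇒  r_C2 = 11/3 (r>0 drops 1)
2. [ext C2·C3]  r_C2² + 10r_C2 − 451/9 = 0  ⇒  r_C2 = 11/3 (r>0 drops 1)

11/3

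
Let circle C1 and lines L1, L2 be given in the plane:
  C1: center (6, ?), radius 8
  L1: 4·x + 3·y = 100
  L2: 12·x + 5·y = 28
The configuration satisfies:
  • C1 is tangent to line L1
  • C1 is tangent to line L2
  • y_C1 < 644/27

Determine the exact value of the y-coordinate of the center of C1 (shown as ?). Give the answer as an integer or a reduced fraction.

1. [C1‖L1]  y_C1² − (152/3)y_C1 + 464 = 0  ⇒  y_C1 = 12 or 116/3
2. [C1‖L2]  y_C1² + (88/5)y_C1 − 1776/5 = 0  ⇒  y_C1 = -148/5 or 12

12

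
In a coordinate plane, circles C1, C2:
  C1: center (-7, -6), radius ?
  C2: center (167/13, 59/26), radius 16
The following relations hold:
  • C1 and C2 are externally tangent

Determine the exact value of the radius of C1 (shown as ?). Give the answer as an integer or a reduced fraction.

1. [ext C1·C2]  r_C1² + 32r_C1 − 825/4 = 0  ⇒  r_C1 = 11/2 (r>0 drops 1)

11/2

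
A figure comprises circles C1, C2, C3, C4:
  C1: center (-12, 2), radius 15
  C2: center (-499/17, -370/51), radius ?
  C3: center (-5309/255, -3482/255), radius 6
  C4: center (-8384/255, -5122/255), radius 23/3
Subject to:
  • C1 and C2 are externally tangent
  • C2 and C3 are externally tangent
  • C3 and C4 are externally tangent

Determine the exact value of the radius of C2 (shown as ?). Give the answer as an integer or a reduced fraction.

1. [ext C1·C2]  r_C2² + 30r_C2 − 1456/9 = 0  ⇒  r_C2 = 14/3 (r>0 drops 1)
2. [ext C2·C3]  r_C2² + 12r_C2 − 700/9 = 0  ⇒  r_C2 = 14/3 (r>0 drops 1)

14/3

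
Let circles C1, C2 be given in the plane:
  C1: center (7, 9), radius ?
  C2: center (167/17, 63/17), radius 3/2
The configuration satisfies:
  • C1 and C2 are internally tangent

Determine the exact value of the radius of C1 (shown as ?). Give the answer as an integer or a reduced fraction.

15/2

1. [int C1,C2]  r_C1² − 3r_C1 − 135/4 = 0  ⇒  r_C1 = 15/2 (r>0 drops 1)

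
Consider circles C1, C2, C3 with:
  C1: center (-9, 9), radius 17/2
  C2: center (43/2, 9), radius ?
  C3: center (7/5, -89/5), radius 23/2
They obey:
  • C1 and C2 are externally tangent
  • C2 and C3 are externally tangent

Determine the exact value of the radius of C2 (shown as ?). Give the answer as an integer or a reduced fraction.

1. [ext C1·C2]  r_C2² + 17r_C2 − 858 = 0  ⇒  r_C2 = 22 (r>0 drops 1)
2. [ext C2·C3]  r_C2² + 23r_C2 − 990 = 0  ⇒  r_C2 = 22 (r>0 drops 1)

22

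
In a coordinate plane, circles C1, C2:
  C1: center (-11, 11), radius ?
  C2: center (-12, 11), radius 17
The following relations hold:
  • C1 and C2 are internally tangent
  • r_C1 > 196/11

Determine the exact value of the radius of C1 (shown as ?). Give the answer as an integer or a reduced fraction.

1. [int C1,C2]  r_C1² − 34r_C1 + 288 = 0  ⇒  r_C1 = 16 or 18
2. given r_C1 > 196/11: keep 18

18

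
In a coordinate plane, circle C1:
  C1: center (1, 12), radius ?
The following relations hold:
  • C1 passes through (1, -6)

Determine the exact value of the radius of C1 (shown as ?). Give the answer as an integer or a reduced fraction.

18

1. [C1∋P]  r_C1² − 324 = 0  ⇒  r_C1 = 18 (r>0 drops 1)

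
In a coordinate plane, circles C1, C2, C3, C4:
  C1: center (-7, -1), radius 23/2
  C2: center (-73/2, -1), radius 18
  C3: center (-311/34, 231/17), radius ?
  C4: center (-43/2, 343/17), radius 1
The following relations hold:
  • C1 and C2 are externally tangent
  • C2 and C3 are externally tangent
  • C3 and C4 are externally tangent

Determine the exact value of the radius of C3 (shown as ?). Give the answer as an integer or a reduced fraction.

13

1. [ext C2·C3]  r_C3² + 36r_C3 − 637 = 0  ⇒  r_C3 = 13 (r>0 drops 1)
2. [ext C3·C4]  r_C3² + 2r_C3 − 195 = 0  ⇒  r_C3 = 13 (r>0 drops 1)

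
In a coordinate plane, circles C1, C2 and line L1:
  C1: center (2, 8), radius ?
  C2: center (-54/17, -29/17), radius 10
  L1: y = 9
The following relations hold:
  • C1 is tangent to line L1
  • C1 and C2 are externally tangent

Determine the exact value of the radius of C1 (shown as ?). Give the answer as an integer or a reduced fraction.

1

1. [C1‖L1]  r_C1² − 1 = 0  ⇒  r_C1 = 1 (r>0 drops 1)
2. [ext C1·C2]  r_C1² + 20r_C1 − 21 = 0  ⇒  r_C1 = 1 (r>0 drops 1)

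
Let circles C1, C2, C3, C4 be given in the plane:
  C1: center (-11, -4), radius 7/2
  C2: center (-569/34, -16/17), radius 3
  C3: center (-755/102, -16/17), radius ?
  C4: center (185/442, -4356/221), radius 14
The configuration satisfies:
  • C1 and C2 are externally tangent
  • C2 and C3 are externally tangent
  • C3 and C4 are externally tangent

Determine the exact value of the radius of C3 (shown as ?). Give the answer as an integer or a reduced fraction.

19/3

1. [ext C2·C3]  r_C3² + 6r_C3 − 703/9 = 0  ⇒  r_C3 = 19/3 (r>0 drops 1)
2. [ext C3·C4]  r_C3² + 28r_C3 − 1957/9 = 0  ⇒  r_C3 = 19/3 (r>0 drops 1)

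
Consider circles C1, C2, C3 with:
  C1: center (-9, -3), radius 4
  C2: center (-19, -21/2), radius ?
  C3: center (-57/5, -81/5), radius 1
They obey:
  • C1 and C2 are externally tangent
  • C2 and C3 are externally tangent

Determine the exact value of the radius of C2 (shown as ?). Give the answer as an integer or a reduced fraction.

17/2

1. [ext C1·C2]  r_C2² + 8r_C2 − 561/4 = 0  ⇒  r_C2 = 17/2 (r>0 drops 1)
2. [ext C2·C3]  r_C2² + 2r_C2 − 357/4 = 0  ⇒  r_C2 = 17/2 (r>0 drops 1)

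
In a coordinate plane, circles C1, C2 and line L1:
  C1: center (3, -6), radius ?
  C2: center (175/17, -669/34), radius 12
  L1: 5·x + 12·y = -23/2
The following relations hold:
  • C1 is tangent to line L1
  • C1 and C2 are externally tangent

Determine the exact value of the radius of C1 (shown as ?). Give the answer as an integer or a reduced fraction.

1. [C1‖L1]  r_C1² − 49/4 = 0  ⇒  r_C1 = 7/2 (r>0 drops 1)
2. [ext C1·C2]  r_C1² + 24r_C1 − 385/4 = 0  ⇒  r_C1 = 7/2 (r>0 drops 1)

7/2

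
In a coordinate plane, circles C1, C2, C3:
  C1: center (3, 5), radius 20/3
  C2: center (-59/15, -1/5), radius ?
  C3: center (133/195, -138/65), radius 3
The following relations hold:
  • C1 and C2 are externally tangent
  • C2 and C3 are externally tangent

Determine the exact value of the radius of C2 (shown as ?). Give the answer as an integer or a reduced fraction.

2

1. [ext C1·C2]  r_C2² + (40/3)r_C2 − 92/3 = 0  ⇒  r_C2 = 2 (r>0 drops 1)
2. [ext C2·C3]  r_C2² + 6r_C2 − 16 = 0  ⇒  r_C2 = 2 (r>0 drops 1)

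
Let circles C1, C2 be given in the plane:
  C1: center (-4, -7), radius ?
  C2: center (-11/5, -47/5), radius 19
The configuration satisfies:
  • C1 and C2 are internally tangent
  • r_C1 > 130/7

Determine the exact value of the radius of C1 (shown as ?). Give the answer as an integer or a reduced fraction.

22

1. [int C1,C2]  r_C1² − 38r_C1 + 352 = 0  ⇒  r_C1 = 16 or 22
2. given r_C1 > 130/7: keep 22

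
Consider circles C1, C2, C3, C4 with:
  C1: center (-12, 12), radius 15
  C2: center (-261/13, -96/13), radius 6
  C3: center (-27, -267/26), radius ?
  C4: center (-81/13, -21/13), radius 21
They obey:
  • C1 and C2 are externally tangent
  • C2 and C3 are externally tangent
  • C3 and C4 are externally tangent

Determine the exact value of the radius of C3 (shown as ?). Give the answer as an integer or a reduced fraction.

3/2

1. [ext C2·C3]  r_C3² + 12r_C3 − 81/4 = 0  ⇒  r_C3 = 3/2 (r>0 drops 1)
2. [ext C3·C4]  r_C3² + 42r_C3 − 261/4 = 0  ⇒  r_C3 = 3/2 (r>0 drops 1)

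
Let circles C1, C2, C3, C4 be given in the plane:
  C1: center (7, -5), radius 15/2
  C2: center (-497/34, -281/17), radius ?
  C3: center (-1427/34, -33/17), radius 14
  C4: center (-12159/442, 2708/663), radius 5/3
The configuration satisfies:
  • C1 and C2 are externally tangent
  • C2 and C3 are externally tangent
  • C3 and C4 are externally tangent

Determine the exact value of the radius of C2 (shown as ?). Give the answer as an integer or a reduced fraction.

1. [ext C1·C2]  r_C2² + 15r_C2 − 544 = 0  ⇒  r_C2 = 17 (r>0 drops 1)
2. [ext C2·C3]  r_C2² + 28r_C2 − 765 = 0  ⇒  r_C2 = 17 (r>0 drops 1)

17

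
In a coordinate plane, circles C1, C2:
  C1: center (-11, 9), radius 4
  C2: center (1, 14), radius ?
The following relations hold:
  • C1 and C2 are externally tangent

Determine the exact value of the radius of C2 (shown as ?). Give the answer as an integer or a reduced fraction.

9

1. [ext C1·C2]  r_C2² + 8r_C2 − 153 = 0  ⇒  r_C2 = 9 (r>0 drops 1)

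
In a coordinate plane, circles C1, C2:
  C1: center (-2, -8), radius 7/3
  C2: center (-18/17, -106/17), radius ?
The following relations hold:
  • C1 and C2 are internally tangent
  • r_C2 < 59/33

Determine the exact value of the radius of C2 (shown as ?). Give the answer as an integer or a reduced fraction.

1. [int C1,C2]  r_C2² − (14/3)r_C2 + 13/9 = 0  ⇒  r_C2 = 1/3 or 13/3
2. given r_C2 < 59/33: keep 1/3

1/3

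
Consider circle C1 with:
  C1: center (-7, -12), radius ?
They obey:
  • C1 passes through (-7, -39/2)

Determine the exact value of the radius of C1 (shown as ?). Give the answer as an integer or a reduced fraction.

1. [C1∋P]  r_C1² − 225/4 = 0  ⇒  r_C1 = 15/2 (r>0 drops 1)

15/2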